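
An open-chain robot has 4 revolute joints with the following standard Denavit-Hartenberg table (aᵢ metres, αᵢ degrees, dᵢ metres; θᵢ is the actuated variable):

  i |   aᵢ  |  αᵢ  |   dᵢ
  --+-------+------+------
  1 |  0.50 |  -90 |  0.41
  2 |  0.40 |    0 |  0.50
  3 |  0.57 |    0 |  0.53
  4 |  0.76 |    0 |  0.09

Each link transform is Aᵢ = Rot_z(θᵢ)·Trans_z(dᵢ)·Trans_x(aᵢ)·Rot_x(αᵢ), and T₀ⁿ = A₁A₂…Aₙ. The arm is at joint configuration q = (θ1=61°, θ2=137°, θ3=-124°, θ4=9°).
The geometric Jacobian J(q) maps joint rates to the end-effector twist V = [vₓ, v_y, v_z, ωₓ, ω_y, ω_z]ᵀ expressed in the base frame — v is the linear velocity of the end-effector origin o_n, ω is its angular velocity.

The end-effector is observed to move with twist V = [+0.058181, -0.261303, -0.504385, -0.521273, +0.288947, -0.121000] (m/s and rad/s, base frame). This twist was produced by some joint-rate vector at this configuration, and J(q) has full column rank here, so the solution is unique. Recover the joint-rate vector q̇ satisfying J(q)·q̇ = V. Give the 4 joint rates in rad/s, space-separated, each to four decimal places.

o_n = [-0.2681, 1.8265, -0.2757]
J₁: ẑ×o_n = [-1.8265, -0.2681, 0.0000], ω = ẑ
J2: z=[-0.8746, 0.4848, 0.0000] o=[0.2424, 0.4373, 0.4100] → [-0.3324, -0.5997, -0.9675, -0.8746, 0.4848, 0.0000]
J3: z=[-0.8746, 0.4848, 0.0000] o=[-0.3367, 0.4239, 0.1372] → [-0.2002, -0.3612, -1.2601, -0.8746, 0.4848, 0.0000]
J4: z=[-0.8746, 0.4848, 0.0000] o=[-0.5310, 1.1666, 0.0090] → [-0.1380, -0.2490, -0.7047, -0.8746, 0.4848, 0.0000]
q̇ = J⁺·V = [-0.1210, 0.4310, -0.0520, 0.2170]

-0.1210 0.4310 -0.0520 0.2170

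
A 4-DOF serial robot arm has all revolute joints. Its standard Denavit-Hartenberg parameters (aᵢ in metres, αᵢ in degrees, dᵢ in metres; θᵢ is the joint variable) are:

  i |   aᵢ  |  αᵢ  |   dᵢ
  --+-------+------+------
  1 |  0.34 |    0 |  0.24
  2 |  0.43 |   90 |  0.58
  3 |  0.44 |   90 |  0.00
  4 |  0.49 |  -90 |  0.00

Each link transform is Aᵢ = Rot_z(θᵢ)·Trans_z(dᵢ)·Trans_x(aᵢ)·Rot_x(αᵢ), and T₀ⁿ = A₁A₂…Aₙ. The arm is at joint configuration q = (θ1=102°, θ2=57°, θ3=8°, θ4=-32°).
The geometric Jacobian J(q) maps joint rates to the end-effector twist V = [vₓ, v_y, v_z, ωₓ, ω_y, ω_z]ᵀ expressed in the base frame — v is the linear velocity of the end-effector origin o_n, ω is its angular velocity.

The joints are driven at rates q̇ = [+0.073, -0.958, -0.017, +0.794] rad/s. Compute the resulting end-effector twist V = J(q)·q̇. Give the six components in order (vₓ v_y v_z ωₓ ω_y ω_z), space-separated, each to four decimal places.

o_n = [-1.3561, 0.5479, 0.9391]
J₁: ẑ×o_n = [-0.5479, -1.3561, 0.0000], ω = ẑ
J2: z=[0.0000, 0.0000, 1.0000] o=[-0.0707, 0.3326, 0.2400] → [-0.2153, -1.2854, 0.0000, 0.0000, 0.0000, 1.0000]
J3: z=[0.3584, 0.9336, 0.0000] o=[-0.4721, 0.4867, 0.8200] → [0.1112, -0.0427, 0.8472, 0.3584, 0.9336, 0.0000]
J4: z=[-0.1299, 0.0499, -0.9903] o=[-0.8789, 0.6428, 0.8812] → [-0.0911, 0.4801, 0.0361, -0.1299, 0.0499, -0.9903]
V = J·q̇ = [0.0920, 1.5144, 0.0143, -0.1093, 0.0237, -1.6713]

0.0920 1.5144 0.0143 -0.1093 0.0237 -1.6713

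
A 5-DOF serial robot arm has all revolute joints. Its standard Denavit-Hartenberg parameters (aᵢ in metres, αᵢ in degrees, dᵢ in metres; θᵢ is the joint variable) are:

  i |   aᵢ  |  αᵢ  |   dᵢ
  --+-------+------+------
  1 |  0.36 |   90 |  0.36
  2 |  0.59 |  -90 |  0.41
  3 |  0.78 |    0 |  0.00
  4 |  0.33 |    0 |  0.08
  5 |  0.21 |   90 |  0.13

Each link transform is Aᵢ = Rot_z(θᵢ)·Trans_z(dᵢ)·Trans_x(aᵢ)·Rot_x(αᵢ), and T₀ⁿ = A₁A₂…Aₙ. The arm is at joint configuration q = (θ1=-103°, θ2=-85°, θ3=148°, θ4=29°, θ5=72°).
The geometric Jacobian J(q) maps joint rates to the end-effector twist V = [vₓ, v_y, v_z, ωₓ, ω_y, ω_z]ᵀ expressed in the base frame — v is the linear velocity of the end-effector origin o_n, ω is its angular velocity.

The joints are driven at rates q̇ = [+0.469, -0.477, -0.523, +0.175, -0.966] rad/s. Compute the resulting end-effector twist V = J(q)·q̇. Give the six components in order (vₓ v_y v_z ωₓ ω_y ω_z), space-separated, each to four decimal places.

o_n = [-0.2897, -0.4747, 0.8528]
J₁: ẑ×o_n = [0.4747, -0.2897, 0.0000], ω = ẑ
J2: z=[-0.9744, 0.2250, 0.0000] o=[-0.0810, -0.3508, 0.3600] → [0.1108, 0.4801, 0.1677, -0.9744, 0.2250, 0.0000]
J3: z=[-0.2241, -0.9707, 0.0872] o=[-0.4920, -0.3086, -0.2278] → [-1.0344, 0.2598, 0.2337, -0.2241, -0.9707, 0.0872]
J4: z=[-0.2241, -0.9707, 0.0872] o=[-0.0763, -0.3455, 0.4312] → [-0.3979, 0.0759, -0.1781, -0.2241, -0.9707, 0.0872]
J5: z=[-0.2241, -0.9707, 0.0872] o=[-0.0710, -0.3990, 0.7665] → [-0.0772, 0.0003, -0.1953, -0.2241, -0.9707, 0.0872]
V = J·q̇ = [0.7156, -0.4877, -0.0447, 0.7592, 1.1681, 0.3545]

0.7156 -0.4877 -0.0447 0.7592 1.1681 0.3545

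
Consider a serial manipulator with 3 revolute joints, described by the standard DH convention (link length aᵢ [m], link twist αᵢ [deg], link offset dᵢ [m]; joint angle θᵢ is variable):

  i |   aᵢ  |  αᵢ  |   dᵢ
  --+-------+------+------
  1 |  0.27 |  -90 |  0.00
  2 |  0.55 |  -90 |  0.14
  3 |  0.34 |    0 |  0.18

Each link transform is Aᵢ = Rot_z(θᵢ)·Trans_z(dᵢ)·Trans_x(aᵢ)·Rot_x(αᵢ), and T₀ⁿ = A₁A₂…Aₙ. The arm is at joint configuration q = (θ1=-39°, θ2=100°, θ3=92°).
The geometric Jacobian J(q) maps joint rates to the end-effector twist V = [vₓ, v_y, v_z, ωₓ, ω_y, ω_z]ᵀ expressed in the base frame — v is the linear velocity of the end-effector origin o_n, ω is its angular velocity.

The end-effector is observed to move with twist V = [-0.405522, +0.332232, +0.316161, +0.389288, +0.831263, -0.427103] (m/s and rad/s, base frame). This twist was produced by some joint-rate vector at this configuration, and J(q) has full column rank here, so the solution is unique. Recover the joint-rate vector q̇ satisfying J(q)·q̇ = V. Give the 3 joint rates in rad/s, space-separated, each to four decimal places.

o_n = [-0.1263, -0.1548, -0.4987]
J₁: ẑ×o_n = [0.1548, -0.1263, 0.0000], ω = ẑ
J2: z=[0.6293, 0.7771, 0.0000] o=[0.2098, -0.1699, 0.0000] → [-0.3876, 0.3138, 0.2707, 0.6293, 0.7771, 0.0000]
J3: z=[-0.7653, 0.6198, 0.1736] o=[0.2237, -0.0010, -0.5416] → [0.0533, -0.0279, 0.3346, -0.7653, 0.6198, 0.1736]
q̇ = J⁺·V = [-0.4660, 0.8910, 0.2240]

-0.4660 0.8910 0.2240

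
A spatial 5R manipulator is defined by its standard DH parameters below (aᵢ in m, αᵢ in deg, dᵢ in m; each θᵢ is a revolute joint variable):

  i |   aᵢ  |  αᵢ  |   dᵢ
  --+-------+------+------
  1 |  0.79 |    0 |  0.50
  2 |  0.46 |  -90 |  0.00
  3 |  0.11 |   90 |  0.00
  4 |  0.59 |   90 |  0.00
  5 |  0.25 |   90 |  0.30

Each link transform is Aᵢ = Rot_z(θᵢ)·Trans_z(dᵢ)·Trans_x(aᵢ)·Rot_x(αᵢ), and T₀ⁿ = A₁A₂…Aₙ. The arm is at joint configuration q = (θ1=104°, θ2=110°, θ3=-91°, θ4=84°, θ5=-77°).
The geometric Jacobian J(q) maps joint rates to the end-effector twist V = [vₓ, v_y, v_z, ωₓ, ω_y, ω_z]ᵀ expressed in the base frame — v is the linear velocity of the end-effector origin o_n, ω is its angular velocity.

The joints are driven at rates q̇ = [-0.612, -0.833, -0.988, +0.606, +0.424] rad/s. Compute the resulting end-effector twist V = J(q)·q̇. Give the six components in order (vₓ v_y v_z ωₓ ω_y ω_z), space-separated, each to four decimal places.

-0.2358 0.4619 -0.1276 -0.0688 1.1988 -1.0340

o_n = [-0.4256, -0.1291, 0.9801]
J₁: ẑ×o_n = [0.1291, -0.4256, 0.0000], ω = ẑ
J2: z=[0.0000, 0.0000, 1.0000] o=[-0.1911, 0.7665, 0.5000] → [0.8956, -0.2345, 0.0000, 0.0000, 0.0000, 1.0000]
J3: z=[0.5592, -0.8290, 0.0000] o=[-0.5725, 0.5093, 0.5000] → [-0.3980, -0.2685, -0.2352, 0.5592, -0.8290, 0.0000]
J4: z=[0.8289, 0.5591, -0.0175] o=[-0.5709, 0.5104, 0.6100] → [0.1958, -0.3093, -0.6112, 0.8289, 0.5591, -0.0175]
J5: z=[-0.0441, 0.0964, 0.9944] o=[-0.2419, 0.0245, 0.6716] → [0.1825, -0.1691, 0.0245, -0.0441, 0.0964, 0.9944]
V = J·q̇ = [-0.2358, 0.4619, -0.1276, -0.0688, 1.1988, -1.0340]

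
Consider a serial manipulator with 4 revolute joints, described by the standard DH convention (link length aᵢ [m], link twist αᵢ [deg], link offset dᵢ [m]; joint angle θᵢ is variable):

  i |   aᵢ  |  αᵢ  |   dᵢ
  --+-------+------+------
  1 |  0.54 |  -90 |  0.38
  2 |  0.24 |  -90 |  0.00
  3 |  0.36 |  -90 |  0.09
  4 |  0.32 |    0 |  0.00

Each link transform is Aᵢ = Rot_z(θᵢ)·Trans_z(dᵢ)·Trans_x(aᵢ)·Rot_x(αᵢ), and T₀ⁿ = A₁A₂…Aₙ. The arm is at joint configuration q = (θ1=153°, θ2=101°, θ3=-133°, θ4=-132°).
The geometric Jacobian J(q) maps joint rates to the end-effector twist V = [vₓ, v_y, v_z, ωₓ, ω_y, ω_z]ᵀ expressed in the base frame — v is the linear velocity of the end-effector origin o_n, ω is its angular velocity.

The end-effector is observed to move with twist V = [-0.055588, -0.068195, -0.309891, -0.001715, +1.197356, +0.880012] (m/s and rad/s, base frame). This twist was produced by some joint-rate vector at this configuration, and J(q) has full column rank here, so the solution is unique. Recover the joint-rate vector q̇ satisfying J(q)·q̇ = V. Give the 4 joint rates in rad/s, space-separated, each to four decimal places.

0.8690 -0.9590 -0.5330 -0.1570

o_n = [-0.2190, -0.0082, 0.3046]
J₁: ẑ×o_n = [0.0082, -0.2190, 0.0000], ω = ẑ
J2: z=[-0.4540, -0.8910, 0.0000] o=[-0.4811, 0.2452, 0.3800] → [0.0672, -0.0342, 0.3486, -0.4540, -0.8910, 0.0000]
J3: z=[0.8746, -0.4456, 0.1908] o=[-0.4403, 0.2244, 0.1444] → [-0.0270, -0.0979, -0.1047, 0.8746, -0.4456, 0.1908]
J4: z=[-0.1853, -0.6710, -0.7179] o=[-0.5229, -0.0291, 0.4026] → [0.0807, -0.2363, 0.2001, -0.1853, -0.6710, -0.7179]
q̇ = J⁺·V = [0.8690, -0.9590, -0.5330, -0.1570]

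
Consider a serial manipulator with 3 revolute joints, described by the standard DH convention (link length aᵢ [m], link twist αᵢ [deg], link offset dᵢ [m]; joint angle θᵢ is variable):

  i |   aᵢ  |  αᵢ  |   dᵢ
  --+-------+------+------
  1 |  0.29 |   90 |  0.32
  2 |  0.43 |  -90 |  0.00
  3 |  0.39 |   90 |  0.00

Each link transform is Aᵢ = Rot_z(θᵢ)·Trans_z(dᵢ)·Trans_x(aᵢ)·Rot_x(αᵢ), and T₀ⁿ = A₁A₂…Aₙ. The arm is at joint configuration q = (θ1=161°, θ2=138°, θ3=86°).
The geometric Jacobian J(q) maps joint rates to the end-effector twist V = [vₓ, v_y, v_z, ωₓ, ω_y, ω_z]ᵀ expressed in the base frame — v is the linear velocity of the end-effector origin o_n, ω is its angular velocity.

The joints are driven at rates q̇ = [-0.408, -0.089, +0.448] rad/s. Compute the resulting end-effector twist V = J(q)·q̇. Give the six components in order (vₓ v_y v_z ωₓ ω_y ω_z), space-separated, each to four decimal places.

o_n = [-0.0796, -0.3841, 0.6259]
J₁: ẑ×o_n = [0.3841, -0.0796, 0.0000], ω = ẑ
J2: z=[0.3256, 0.9455, 0.0000] o=[-0.2742, 0.0944, 0.3200] → [0.2893, -0.0996, -0.3398, 0.3256, 0.9455, 0.0000]
J3: z=[0.6327, -0.2178, -0.7431] o=[0.0279, -0.0096, 0.6077] → [-0.2822, 0.0684, -0.2603, 0.6327, -0.2178, -0.7431]
V = J·q̇ = [-0.3089, 0.0720, -0.0864, 0.2545, -0.1817, -0.7409]

-0.3089 0.0720 -0.0864 0.2545 -0.1817 -0.7409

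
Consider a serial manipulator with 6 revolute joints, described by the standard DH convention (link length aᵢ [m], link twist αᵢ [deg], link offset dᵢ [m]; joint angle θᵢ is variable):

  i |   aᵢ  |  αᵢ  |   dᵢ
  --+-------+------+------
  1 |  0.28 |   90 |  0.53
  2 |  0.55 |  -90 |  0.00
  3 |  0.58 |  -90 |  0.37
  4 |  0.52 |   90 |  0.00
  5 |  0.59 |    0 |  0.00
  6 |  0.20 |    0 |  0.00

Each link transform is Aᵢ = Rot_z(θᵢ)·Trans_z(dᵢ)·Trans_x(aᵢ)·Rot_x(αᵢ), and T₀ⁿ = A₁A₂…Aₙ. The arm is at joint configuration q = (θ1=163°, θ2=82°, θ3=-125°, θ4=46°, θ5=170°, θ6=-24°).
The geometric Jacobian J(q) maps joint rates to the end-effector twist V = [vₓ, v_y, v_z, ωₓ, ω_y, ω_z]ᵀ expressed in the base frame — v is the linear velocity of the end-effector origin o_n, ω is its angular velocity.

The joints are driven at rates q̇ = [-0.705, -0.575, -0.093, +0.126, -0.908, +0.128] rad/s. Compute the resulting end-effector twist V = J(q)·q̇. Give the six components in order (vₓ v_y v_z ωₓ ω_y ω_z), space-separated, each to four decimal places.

o_n = [0.3099, 0.3956, 1.0827]
J₁: ẑ×o_n = [-0.3956, 0.3099, 0.0000], ω = ẑ
J2: z=[0.2924, 0.9563, 0.0000] o=[-0.2678, 0.0819, 0.5300] → [0.5286, -0.1616, -0.4607, 0.2924, 0.9563, 0.0000]
J3: z=[0.9470, -0.2895, 0.1392] o=[-0.3410, 0.1042, 1.0746] → [-0.0429, 0.0829, 0.4644, 0.9470, -0.2895, 0.1392]
J4: z=[0.0587, 0.5818, 0.8112] o=[0.1926, 0.4379, 0.7967] → [0.2008, 0.0784, -0.0708, 0.0587, 0.5818, 0.8112]
J5: z=[0.8850, 0.3456, -0.3119] o=[-0.0475, 0.8208, 0.5395] → [0.0551, -0.5923, -0.4998, 0.8850, 0.3456, -0.3119]
J6: z=[0.8850, 0.3456, -0.3119] o=[0.2268, 0.4526, 0.9100] → [0.0419, -0.1788, -0.0792, 0.8850, 0.3456, -0.3119]
V = J·q̇ = [-0.0405, 0.3915, 0.6565, -0.9391, -0.7192, -0.3724]

-0.0405 0.3915 0.6565 -0.9391 -0.7192 -0.3724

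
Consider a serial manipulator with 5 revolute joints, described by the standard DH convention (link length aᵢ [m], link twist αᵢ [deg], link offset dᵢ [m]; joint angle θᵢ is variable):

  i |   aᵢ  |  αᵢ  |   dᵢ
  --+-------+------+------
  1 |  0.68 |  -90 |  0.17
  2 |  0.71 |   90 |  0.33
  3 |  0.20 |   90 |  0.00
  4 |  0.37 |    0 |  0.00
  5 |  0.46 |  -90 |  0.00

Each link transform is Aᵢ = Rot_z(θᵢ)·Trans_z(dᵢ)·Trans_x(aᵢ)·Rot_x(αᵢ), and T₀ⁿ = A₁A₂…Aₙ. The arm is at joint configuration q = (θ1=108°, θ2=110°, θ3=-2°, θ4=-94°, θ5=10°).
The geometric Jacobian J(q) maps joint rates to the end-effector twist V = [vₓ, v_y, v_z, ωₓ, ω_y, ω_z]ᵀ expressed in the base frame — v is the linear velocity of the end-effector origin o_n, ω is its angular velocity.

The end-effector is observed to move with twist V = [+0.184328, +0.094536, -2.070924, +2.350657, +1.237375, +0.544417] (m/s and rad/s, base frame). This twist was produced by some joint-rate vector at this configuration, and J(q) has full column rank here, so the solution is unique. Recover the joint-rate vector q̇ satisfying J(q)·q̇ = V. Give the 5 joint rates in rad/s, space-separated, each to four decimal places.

o_n = [-0.1781, -0.4948, -0.4232]
J₁: ẑ×o_n = [0.4948, -0.1781, 0.0000], ω = ẑ
J2: z=[-0.9511, -0.3090, 0.0000] o=[-0.2101, 0.6467, 0.1700] → [0.1833, -0.5642, 1.0955, -0.9511, -0.3090, 0.0000]
J3: z=[-0.2904, 0.8937, -0.3420] o=[-0.4489, 0.3138, -0.4972] → [-0.2104, -0.0712, -0.0073, -0.2904, 0.8937, -0.3420]
J4: z=[0.9468, 0.3202, 0.0328] o=[-0.4212, 0.2509, -0.6850] → [0.1083, -0.2399, -0.7839, 0.9468, 0.3202, 0.0328]
J5: z=[0.9468, 0.3202, 0.0328] o=[-0.3176, -0.0708, -0.5345] → [0.0495, -0.1008, -0.4461, 0.9468, 0.3202, 0.0328]
q̇ = J⁺·V = [0.6460, -0.9400, 0.4580, 0.8550, 0.8240]

0.6460 -0.9400 0.4580 0.8550 0.8240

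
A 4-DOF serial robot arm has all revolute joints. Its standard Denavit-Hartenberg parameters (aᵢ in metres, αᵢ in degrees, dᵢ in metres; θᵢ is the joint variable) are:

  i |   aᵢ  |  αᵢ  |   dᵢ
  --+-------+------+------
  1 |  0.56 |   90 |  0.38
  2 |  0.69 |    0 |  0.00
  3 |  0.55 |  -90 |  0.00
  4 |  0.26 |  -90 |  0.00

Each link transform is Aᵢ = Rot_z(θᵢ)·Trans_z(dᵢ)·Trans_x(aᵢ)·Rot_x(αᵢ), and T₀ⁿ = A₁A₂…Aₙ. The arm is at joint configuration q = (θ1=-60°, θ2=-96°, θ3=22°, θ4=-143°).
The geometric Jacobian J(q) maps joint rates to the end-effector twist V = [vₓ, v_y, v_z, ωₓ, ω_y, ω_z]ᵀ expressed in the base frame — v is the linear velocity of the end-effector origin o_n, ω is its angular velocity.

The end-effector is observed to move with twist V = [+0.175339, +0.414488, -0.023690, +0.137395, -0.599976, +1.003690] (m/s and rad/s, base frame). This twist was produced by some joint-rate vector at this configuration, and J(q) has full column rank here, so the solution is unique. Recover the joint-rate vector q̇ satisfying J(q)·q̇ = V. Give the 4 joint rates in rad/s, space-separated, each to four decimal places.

o_n = [0.1556, -0.5825, -0.6353]
J₁: ẑ×o_n = [0.5825, 0.1556, -0.0000], ω = ẑ
J2: z=[-0.8660, -0.5000, 0.0000] o=[0.2800, -0.4850, 0.3800] → [0.5077, -0.8793, 0.0222, -0.8660, -0.5000, 0.0000]
J3: z=[-0.8660, -0.5000, 0.0000] o=[0.2439, -0.4225, -0.3062] → [0.1645, -0.2850, 0.0944, -0.8660, -0.5000, 0.0000]
J4: z=[0.4806, -0.8325, 0.2756] o=[0.3197, -0.5538, -0.8349] → [-0.1583, -0.1412, -0.1504, 0.4806, -0.8325, 0.2756]
q̇ = J⁺·V = [0.8350, -0.7110, 0.8920, 0.6120]

0.8350 -0.7110 0.8920 0.6120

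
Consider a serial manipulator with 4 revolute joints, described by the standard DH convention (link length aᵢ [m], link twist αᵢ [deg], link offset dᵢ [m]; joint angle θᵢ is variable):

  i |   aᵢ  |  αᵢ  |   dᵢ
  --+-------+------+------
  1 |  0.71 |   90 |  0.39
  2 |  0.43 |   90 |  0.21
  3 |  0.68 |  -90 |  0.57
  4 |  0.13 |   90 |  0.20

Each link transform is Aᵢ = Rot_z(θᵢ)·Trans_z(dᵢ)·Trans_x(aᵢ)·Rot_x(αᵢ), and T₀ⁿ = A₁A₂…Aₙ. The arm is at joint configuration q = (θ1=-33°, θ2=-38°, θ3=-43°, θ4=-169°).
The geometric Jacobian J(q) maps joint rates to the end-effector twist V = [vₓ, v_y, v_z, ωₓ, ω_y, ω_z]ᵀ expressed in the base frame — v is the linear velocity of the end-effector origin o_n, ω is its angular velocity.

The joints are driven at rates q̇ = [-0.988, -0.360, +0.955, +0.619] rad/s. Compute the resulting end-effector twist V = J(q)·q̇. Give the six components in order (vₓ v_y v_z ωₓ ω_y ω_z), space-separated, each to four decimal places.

o_n = [0.9408, -0.5866, -0.6761]
J₁: ẑ×o_n = [0.5866, 0.9408, -0.0000], ω = ẑ
J2: z=[-0.5446, -0.8387, 0.0000] o=[0.5955, -0.3867, 0.3900] → [0.8941, -0.5807, 0.3985, -0.5446, -0.8387, 0.0000]
J3: z=[-0.5163, 0.3353, -0.7880] o=[0.7653, -0.7474, 0.1253] → [-0.1420, -0.5521, -0.1419, -0.5163, 0.3353, -0.7880]
J4: z=[0.0524, -0.9061, -0.4199] o=[1.0522, -0.3807, -0.6301] → [-0.0447, 0.0492, -0.1117, 0.0524, -0.9061, -0.4199]
V = J·q̇ = [-1.0647, -1.2173, -0.3481, -0.2646, 0.0613, -2.0005]

-1.0647 -1.2173 -0.3481 -0.2646 0.0613 -2.0005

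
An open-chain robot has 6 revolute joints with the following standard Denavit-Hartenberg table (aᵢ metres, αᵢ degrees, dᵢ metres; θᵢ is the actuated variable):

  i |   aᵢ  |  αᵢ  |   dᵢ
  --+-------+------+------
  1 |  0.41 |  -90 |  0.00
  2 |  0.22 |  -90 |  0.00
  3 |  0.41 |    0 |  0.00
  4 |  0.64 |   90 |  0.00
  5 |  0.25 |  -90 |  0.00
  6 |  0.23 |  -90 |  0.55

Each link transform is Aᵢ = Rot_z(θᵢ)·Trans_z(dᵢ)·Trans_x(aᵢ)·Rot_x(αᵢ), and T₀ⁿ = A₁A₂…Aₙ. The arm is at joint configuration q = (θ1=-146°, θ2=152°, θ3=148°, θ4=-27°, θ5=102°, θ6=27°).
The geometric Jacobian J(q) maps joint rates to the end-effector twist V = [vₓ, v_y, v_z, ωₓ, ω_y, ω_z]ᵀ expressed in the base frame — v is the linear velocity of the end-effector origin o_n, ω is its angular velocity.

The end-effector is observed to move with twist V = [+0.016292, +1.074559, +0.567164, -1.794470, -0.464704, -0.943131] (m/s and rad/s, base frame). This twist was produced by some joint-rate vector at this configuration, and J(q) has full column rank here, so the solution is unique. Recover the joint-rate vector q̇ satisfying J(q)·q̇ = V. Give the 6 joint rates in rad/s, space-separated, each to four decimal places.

-0.2090 -0.4470 -0.8670 -0.7640 -0.9390 -0.7810

o_n = [-0.4680, -0.1108, 0.3957]
J₁: ẑ×o_n = [0.1108, -0.4680, 0.0000], ω = ẑ
J2: z=[0.5592, -0.8290, 0.0000] o=[-0.3399, -0.2293, 0.0000] → [-0.3281, -0.2213, -0.0399, 0.5592, -0.8290, 0.0000]
J3: z=[0.3892, 0.2625, 0.8829] o=[-0.1789, -0.1206, -0.1033] → [0.1223, -0.4495, 0.0797, 0.3892, 0.2625, 0.8829]
J4: z=[0.3892, 0.2625, 0.8829] o=[-0.5549, -0.1122, 0.0600] → [0.0869, -0.0540, -0.0223, 0.3892, 0.2625, 0.8829]
J5: z=[0.3394, 0.8502, -0.4024] o=[-1.1029, 0.1799, 0.2147] → [0.0369, -0.3169, -0.6385, 0.3394, 0.8502, -0.4024]
J6: z=[0.7567, -0.5009, -0.4201] o=[-0.9632, 0.2203, 0.4180] → [-0.1279, -0.1911, -0.0025, 0.7567, -0.5009, -0.4201]
q̇ = J⁺·V = [-0.2090, -0.4470, -0.8670, -0.7640, -0.9390, -0.7810]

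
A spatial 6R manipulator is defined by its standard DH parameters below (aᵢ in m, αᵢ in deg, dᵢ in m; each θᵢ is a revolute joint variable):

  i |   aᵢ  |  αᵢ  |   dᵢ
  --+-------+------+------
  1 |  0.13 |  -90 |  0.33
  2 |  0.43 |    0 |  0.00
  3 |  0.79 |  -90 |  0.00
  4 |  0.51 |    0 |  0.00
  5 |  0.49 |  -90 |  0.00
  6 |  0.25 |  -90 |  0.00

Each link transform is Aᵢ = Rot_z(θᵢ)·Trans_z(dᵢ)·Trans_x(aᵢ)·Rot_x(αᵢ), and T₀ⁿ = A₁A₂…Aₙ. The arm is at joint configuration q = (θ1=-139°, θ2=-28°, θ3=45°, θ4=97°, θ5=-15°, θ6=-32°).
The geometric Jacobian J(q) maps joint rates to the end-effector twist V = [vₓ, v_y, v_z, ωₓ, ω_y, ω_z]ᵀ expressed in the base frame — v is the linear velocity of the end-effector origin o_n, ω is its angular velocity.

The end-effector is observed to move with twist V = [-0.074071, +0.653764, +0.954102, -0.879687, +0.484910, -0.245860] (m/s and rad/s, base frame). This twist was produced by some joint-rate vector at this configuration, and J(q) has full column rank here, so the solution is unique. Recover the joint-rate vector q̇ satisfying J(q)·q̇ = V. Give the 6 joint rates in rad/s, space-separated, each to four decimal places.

o_n = [-1.7394, 0.0798, 0.1638]
J₁: ẑ×o_n = [-0.0798, -1.7394, 0.0000], ω = ẑ
J2: z=[0.6561, -0.7547, 0.0000] o=[-0.0981, -0.0853, 0.3300] → [0.1254, 0.1090, -1.1304, 0.6561, -0.7547, 0.0000]
J3: z=[0.6561, -0.7547, 0.0000] o=[-0.3847, -0.3344, 0.5319] → [0.2778, 0.2415, -0.7507, 0.6561, -0.7547, 0.0000]
J4: z=[0.2207, 0.1918, -0.9563] o=[-0.9548, -0.8300, 0.3009] → [0.8438, 0.7806, 0.3512, 0.2207, 0.1918, -0.9563]
J5: z=[0.2207, 0.1918, -0.9563] o=[-1.2421, -0.4090, 0.3191] → [0.4376, 0.5099, 0.2033, 0.2207, 0.1918, -0.9563]
J6: z=[0.6234, 0.7263, 0.2895] o=[-1.6096, -0.0856, 0.2991] → [-0.1462, 0.0468, 0.1974, 0.6234, 0.7263, 0.2895]
q̇ = J⁺·V = [-0.5030, -0.7450, -0.2340, 0.3900, -0.7370, -0.2580]

-0.5030 -0.7450 -0.2340 0.3900 -0.7370 -0.2580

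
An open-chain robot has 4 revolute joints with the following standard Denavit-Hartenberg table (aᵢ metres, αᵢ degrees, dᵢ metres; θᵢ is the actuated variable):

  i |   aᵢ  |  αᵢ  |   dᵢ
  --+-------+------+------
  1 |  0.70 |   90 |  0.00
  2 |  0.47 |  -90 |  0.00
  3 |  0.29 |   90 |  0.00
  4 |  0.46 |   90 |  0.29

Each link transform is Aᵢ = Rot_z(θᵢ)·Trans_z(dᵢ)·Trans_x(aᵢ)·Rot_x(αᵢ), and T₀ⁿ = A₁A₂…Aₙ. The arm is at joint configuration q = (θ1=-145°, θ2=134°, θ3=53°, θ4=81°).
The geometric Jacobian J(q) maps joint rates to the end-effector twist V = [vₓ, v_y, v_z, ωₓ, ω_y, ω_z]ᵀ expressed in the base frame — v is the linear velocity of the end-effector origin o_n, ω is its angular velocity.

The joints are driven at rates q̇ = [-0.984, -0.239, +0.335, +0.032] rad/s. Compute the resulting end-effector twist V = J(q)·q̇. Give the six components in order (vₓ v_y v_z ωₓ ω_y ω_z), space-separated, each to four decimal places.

0.0441 -0.4577 0.1953 0.3380 -0.0316 -1.1983

o_n = [0.2832, 0.0585, 0.3458]
J₁: ẑ×o_n = [-0.0585, 0.2832, 0.0000], ω = ẑ
J2: z=[-0.5736, 0.8192, 0.0000] o=[-0.5734, -0.4015, 0.0000] → [0.2832, 0.1983, -0.9655, -0.5736, 0.8192, 0.0000]
J3: z=[0.5892, 0.4126, -0.6947] o=[-0.3060, -0.2142, 0.3381] → [0.1926, -0.4138, -0.0824, 0.5892, 0.4126, -0.6947]
J4: z=[0.1093, 0.8112, 0.5745] o=[-0.0738, -0.3344, 0.4636] → [-0.3213, 0.2180, -0.2467, 0.1093, 0.8112, 0.5745]
V = J·q̇ = [0.0441, -0.4577, 0.1953, 0.3380, -0.0316, -1.1983]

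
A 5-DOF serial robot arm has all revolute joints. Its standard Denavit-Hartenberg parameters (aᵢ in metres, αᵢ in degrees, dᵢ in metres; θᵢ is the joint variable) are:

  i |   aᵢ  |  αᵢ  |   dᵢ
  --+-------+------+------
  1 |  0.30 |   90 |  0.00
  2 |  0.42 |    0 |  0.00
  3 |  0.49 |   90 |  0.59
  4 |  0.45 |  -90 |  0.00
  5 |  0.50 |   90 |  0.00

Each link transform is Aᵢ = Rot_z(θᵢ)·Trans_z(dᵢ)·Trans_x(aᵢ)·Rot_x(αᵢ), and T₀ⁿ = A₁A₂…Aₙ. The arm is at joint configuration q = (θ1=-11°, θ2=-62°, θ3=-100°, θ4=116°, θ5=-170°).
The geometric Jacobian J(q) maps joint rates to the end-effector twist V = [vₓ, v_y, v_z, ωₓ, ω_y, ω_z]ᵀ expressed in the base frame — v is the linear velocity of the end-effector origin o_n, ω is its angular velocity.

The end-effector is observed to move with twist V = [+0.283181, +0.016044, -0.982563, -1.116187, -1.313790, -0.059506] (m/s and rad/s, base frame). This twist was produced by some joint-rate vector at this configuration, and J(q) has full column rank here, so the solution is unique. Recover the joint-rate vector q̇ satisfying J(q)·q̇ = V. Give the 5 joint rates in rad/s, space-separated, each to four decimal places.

0.0710 0.1360 0.9550 0.1370 -0.9390

o_n = [-0.1184, -0.5392, -0.4454]
J₁: ẑ×o_n = [0.5392, -0.1184, 0.0000], ω = ẑ
J2: z=[-0.1908, -0.9816, 0.0000] o=[0.2945, -0.0572, 0.0000] → [0.4372, -0.0850, -0.3133, -0.1908, -0.9816, 0.0000]
J3: z=[-0.1908, -0.9816, 0.0000] o=[0.4880, -0.0949, -0.3708] → [0.0732, -0.0142, -0.5105, -0.1908, -0.9816, 0.0000]
J4: z=[-0.3033, 0.0590, 0.9511] o=[-0.0820, -0.5851, -0.5223] → [-0.0391, -0.0113, -0.0118, -0.3033, 0.0590, 0.9511]
J5: z=[0.9227, 0.2672, 0.2777] o=[0.0250, -1.0179, -0.4613] → [-0.1287, -0.0545, 0.4801, 0.9227, 0.2672, 0.2777]
q̇ = J⁺·V = [0.0710, 0.1360, 0.9550, 0.1370, -0.9390]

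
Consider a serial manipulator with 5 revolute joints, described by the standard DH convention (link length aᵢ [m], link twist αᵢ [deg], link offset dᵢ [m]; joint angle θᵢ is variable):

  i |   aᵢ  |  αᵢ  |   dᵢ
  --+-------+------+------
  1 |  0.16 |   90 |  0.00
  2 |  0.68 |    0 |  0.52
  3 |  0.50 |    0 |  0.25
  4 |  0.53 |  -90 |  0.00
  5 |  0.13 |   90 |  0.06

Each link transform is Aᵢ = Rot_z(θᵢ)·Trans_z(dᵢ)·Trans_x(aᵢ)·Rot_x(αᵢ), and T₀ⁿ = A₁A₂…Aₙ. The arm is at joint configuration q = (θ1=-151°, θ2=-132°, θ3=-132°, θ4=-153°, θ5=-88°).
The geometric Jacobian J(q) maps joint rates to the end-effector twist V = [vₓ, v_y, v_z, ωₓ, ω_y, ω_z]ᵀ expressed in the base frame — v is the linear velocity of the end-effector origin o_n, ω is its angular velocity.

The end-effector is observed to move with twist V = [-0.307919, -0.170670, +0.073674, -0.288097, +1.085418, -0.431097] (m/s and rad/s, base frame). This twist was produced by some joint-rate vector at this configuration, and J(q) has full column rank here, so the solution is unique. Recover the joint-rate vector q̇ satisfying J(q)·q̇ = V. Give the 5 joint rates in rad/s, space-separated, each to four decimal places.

o_n = [-0.4312, 0.7899, -0.4237]
J₁: ẑ×o_n = [-0.7899, -0.4312, 0.0000], ω = ẑ
J2: z=[-0.4848, 0.8746, 0.0000] o=[-0.1399, -0.0776, 0.0000] → [-0.3706, -0.2054, -0.1658, -0.4848, 0.8746, 0.0000]
J3: z=[-0.4848, 0.8746, 0.0000] o=[0.0059, 0.5978, -0.5053] → [0.0714, 0.0396, 0.2892, -0.4848, 0.8746, 0.0000]
J4: z=[-0.4848, 0.8746, 0.0000] o=[-0.0696, 0.8418, -0.0081] → [-0.3635, -0.2015, 0.3414, -0.4848, 0.8746, 0.0000]
J5: z=[-0.7335, -0.4066, 0.5446] o=[-0.3220, 0.7019, -0.4526] → [-0.0597, -0.0383, -0.1090, -0.7335, -0.4066, 0.5446]
q̇ = J⁺·V = [-0.2530, 0.6880, -0.2910, 0.6920, -0.3270]

-0.2530 0.6880 -0.2910 0.6920 -0.3270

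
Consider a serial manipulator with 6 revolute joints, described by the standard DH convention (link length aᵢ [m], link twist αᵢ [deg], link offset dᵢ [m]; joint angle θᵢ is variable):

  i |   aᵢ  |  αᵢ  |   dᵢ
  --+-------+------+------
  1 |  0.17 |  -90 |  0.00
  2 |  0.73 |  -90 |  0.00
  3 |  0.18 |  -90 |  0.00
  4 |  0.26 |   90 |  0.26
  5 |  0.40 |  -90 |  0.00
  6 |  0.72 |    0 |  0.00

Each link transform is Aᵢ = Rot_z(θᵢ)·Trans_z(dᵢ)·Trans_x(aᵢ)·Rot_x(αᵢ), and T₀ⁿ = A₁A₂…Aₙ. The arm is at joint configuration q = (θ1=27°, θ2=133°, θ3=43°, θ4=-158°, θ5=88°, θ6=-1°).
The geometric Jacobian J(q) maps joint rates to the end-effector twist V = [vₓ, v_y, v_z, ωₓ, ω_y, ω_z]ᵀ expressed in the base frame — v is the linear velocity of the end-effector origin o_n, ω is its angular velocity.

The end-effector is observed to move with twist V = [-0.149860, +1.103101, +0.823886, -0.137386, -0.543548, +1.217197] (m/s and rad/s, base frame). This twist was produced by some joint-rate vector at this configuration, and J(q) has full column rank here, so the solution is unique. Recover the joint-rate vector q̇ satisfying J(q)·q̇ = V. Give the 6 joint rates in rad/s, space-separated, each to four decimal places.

-0.3520 0.0340 0.9250 0.9610 -0.2560 -0.4750

o_n = [0.6857, -0.7046, 0.2771]
J₁: ẑ×o_n = [0.7046, 0.6857, -0.0000], ω = ẑ
J2: z=[-0.4540, 0.8910, 0.0000] o=[0.1515, 0.0772, 0.0000] → [0.2469, 0.1258, -0.1211, -0.4540, 0.8910, 0.0000]
J3: z=[-0.6516, -0.3320, 0.6820] o=[-0.2921, -0.1488, -0.5339] → [0.1098, 1.1953, 0.6868, -0.6516, -0.3320, 0.6820]
J4: z=[0.7465, -0.4405, 0.4988] o=[-0.3164, -0.2990, -0.6302] → [-0.1973, -0.1774, 0.1386, 0.7465, -0.4405, 0.4988]
J5: z=[0.6547, 0.6203, -0.4320] o=[-0.1533, -0.2448, -0.3051] → [0.1625, -0.7436, -0.8215, 0.6547, 0.6203, -0.4320]
J6: z=[0.1451, -0.6640, -0.7335] o=[0.1435, -0.4118, -0.0952] → [-0.4620, -0.4518, 0.3176, 0.1451, -0.6640, -0.7335]
q̇ = J⁺·V = [-0.3520, 0.0340, 0.9250, 0.9610, -0.2560, -0.4750]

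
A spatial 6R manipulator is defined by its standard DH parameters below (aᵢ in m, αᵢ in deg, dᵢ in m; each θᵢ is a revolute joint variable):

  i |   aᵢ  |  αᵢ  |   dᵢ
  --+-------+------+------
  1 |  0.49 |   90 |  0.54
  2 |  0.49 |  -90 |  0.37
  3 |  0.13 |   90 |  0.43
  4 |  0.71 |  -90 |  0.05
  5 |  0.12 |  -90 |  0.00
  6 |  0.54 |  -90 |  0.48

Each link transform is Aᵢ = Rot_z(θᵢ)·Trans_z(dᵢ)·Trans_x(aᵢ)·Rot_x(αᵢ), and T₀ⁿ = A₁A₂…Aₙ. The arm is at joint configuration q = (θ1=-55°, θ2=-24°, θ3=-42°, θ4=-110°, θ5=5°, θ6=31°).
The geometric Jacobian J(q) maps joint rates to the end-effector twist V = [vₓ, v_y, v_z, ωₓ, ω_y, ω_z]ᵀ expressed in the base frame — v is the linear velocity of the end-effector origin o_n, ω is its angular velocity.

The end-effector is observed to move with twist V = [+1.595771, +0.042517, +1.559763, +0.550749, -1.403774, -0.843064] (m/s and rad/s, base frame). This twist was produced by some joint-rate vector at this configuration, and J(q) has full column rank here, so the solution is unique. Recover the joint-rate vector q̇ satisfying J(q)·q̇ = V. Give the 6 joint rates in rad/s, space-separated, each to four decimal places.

0.3210 0.9630 -0.1890 -0.9810 0.9780 0.6870

o_n = [0.6316, -0.2750, -0.2132]
J₁: ẑ×o_n = [0.2750, 0.6316, -0.0000], ω = ẑ
J2: z=[-0.8192, -0.5736, 0.0000] o=[0.2811, -0.4014, 0.5400] → [0.4320, -0.6170, 0.0976, -0.8192, -0.5736, 0.0000]
J3: z=[0.2333, -0.3332, 0.9135] o=[0.2347, -0.9803, 0.3407] → [-0.4598, 0.4918, 0.2968, 0.2333, -0.3332, 0.9135]
J4: z=[-0.9594, 0.0745, 0.2722] o=[0.3144, -1.2457, 0.6942] → [-0.3318, -0.7842, -0.9549, -0.9594, 0.0745, 0.2722]
J5: z=[-0.2289, -0.7693, -0.5965] o=[0.1493, -0.7915, 0.1717] → [0.6042, -0.3758, 0.2528, -0.2289, -0.7693, -0.5965]
J6: z=[0.9701, -0.1295, -0.2053] o=[0.1396, -0.7164, 0.0786] → [0.1284, 0.1821, 0.4919, 0.9701, -0.1295, -0.2053]
q̇ = J⁺·V = [0.3210, 0.9630, -0.1890, -0.9810, 0.9780, 0.6870]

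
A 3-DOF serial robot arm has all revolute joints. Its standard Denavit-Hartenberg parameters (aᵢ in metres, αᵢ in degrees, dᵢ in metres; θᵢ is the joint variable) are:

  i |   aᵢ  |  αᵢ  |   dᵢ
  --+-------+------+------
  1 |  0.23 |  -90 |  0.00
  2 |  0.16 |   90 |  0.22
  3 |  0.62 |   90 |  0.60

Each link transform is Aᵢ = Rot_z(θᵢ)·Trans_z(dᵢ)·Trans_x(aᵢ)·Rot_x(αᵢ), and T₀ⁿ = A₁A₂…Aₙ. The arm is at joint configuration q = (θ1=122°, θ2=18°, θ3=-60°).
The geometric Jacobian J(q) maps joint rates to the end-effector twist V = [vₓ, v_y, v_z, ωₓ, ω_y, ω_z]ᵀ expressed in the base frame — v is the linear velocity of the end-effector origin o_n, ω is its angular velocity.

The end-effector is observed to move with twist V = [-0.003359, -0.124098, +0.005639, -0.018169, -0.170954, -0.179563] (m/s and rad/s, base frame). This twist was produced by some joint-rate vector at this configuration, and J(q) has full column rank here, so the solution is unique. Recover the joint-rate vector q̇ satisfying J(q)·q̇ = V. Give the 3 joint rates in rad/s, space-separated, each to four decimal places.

0.2370 0.1060 -0.4380

o_n = [-0.1882, 0.8993, 0.4254]
J₁: ẑ×o_n = [-0.8993, -0.1882, 0.0000], ω = ẑ
J2: z=[-0.8480, -0.5299, 0.0000] o=[-0.1219, 0.1951, 0.0000] → [-0.2254, 0.3608, -0.6324, -0.8480, -0.5299, 0.0000]
J3: z=[-0.1638, 0.2621, 0.9511] o=[-0.3891, 0.2075, -0.0494] → [-0.5335, 0.2688, -0.1659, -0.1638, 0.2621, 0.9511]
q̇ = J⁺·V = [0.2370, 0.1060, -0.4380]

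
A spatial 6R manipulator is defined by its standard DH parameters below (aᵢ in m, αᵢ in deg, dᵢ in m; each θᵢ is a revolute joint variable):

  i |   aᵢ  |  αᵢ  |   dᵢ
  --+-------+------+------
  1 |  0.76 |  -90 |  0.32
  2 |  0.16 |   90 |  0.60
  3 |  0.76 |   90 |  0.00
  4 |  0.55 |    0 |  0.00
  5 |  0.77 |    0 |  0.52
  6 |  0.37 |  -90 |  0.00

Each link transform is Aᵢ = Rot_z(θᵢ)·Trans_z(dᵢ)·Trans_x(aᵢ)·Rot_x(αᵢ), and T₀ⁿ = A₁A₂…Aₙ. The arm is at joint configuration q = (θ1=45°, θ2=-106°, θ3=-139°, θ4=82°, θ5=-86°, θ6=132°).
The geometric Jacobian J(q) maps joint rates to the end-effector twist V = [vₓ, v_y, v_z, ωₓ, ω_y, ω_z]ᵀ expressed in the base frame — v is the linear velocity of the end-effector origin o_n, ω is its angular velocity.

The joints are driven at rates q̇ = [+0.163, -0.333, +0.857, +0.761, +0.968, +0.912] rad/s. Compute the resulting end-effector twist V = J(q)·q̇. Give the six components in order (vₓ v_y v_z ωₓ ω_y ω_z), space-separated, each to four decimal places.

o_n = [0.1803, 0.3064, -1.0687]
J₁: ẑ×o_n = [-0.3064, 0.1803, 0.0000], ω = ẑ
J2: z=[-0.7071, 0.7071, 0.0000] o=[0.5374, 0.5374, 0.3200] → [-0.9820, -0.9820, 0.4158, -0.7071, 0.7071, 0.0000]
J3: z=[-0.6797, -0.6797, -0.2756] o=[0.0820, 0.9305, 0.4738] → [0.8764, -1.0756, 0.4911, -0.6797, -0.6797, -0.2756]
J4: z=[-0.4058, 0.6615, -0.6306] o=[0.5463, 0.6897, -0.0776] → [-0.8974, -0.1714, 0.3976, -0.4058, 0.6615, -0.6306]
J5: z=[-0.4058, 0.6615, -0.6306] o=[0.2229, 0.2953, -0.2832] → [-0.5126, -0.2919, 0.0236, -0.4058, 0.6615, -0.6306]
J6: z=[-0.4058, 0.6615, -0.6306] o=[0.5177, 0.4324, -1.1536] → [-0.0233, 0.2472, 0.2743, -0.4058, 0.6615, -0.6306]
V = J·q̇ = [-0.1722, -0.7529, 0.8580, -1.4187, 0.9291, -1.7388]

-0.1722 -0.7529 0.8580 -1.4187 0.9291 -1.7388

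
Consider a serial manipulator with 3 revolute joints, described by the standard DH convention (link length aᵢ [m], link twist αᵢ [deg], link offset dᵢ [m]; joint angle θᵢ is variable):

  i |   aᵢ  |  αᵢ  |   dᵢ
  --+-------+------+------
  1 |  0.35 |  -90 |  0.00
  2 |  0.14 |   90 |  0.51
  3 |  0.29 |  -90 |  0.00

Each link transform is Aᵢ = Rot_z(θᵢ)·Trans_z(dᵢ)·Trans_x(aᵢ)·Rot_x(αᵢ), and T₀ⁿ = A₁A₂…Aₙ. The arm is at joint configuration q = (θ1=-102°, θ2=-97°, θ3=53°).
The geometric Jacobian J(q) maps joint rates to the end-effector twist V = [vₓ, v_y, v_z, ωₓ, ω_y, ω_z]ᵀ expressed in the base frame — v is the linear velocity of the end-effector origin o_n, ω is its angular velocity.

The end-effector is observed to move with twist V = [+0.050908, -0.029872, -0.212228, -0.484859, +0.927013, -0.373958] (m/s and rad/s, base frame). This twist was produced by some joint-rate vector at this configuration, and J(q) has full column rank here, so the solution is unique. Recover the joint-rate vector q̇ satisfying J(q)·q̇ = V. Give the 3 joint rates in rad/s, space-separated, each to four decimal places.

-0.2750 -0.6670 0.8120

o_n = [0.6606, -0.4590, 0.3122]
J₁: ẑ×o_n = [0.4590, 0.6606, -0.0000], ω = ẑ
J2: z=[0.9781, -0.2079, 0.0000] o=[-0.0728, -0.3424, 0.0000] → [-0.0649, -0.3054, 0.0383, 0.9781, -0.2079, 0.0000]
J3: z=[0.2064, 0.9709, -0.1219] o=[0.4296, -0.4317, 0.1390] → [0.1648, -0.0639, -0.2299, 0.2064, 0.9709, -0.1219]
q̇ = J⁺·V = [-0.2750, -0.6670, 0.8120]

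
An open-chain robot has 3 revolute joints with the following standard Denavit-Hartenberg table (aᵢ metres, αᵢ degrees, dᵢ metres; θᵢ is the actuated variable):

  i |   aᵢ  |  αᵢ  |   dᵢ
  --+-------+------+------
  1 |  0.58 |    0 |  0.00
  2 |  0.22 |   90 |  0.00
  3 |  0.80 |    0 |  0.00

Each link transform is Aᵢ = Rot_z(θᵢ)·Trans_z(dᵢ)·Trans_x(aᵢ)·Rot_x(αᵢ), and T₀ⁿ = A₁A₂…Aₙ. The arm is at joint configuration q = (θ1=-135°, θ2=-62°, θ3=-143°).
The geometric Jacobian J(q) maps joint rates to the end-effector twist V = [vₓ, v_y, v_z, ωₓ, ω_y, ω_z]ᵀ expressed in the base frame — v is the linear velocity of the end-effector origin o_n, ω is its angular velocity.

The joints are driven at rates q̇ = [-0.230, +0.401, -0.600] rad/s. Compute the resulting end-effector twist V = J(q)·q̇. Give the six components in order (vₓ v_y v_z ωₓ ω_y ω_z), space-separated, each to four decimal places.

0.2029 0.0784 0.3833 -0.1754 -0.5738 0.1710

o_n = [-0.0095, -0.5326, -0.4815]
J₁: ẑ×o_n = [0.5326, -0.0095, 0.0000], ω = ẑ
J2: z=[0.0000, 0.0000, 1.0000] o=[-0.4101, -0.4101, 0.0000] → [0.1225, 0.4006, -0.0000, 0.0000, 0.0000, 1.0000]
J3: z=[0.2924, 0.9563, 0.0000] o=[-0.6205, -0.3458, 0.0000] → [-0.4604, 0.1408, -0.6389, 0.2924, 0.9563, 0.0000]
V = J·q̇ = [0.2029, 0.0784, 0.3833, -0.1754, -0.5738, 0.1710]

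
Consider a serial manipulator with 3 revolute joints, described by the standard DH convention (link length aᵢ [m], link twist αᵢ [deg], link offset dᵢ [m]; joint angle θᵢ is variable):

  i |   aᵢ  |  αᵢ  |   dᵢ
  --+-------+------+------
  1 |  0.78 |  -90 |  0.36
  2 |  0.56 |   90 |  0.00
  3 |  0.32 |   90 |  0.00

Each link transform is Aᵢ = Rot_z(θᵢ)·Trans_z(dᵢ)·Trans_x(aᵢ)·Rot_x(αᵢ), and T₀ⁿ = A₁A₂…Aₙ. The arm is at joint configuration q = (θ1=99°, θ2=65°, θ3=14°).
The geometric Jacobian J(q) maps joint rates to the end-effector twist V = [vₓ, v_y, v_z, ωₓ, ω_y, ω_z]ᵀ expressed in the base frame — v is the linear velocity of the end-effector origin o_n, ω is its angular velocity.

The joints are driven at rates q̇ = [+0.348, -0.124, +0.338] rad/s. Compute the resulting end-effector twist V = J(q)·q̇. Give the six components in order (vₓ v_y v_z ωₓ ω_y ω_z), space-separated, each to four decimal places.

o_n = [-0.2560, 1.1216, -0.4289]
J₁: ẑ×o_n = [-1.1216, -0.2560, 0.0000], ω = ẑ
J2: z=[-0.9877, -0.1564, 0.0000] o=[-0.1220, 0.7704, 0.3600] → [0.1234, -0.7792, -0.3679, -0.9877, -0.1564, 0.0000]
J3: z=[-0.1418, 0.8951, 0.4226] o=[-0.1590, 1.0041, -0.1475] → [-0.3016, -0.0809, 0.0702, -0.1418, 0.8951, 0.4226]
V = J·q̇ = [-0.5076, -0.0198, 0.0693, 0.0746, 0.3220, 0.4908]

-0.5076 -0.0198 0.0693 0.0746 0.3220 0.4908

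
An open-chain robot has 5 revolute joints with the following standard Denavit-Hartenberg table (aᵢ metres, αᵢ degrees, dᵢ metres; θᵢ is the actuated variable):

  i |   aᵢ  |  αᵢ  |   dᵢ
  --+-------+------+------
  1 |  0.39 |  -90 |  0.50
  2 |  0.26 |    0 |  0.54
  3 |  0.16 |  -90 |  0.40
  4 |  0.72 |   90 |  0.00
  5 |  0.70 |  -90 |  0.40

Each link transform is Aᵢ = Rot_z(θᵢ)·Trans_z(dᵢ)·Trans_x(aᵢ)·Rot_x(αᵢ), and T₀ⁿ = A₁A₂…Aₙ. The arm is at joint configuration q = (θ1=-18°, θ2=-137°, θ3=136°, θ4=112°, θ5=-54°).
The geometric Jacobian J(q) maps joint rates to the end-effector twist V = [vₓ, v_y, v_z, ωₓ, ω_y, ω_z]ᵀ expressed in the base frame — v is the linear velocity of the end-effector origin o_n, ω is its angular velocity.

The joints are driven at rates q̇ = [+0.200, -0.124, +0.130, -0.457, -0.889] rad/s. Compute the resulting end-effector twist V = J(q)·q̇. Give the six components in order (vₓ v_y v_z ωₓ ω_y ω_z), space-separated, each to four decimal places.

o_n = [0.2024, -0.3380, 1.2454]
J₁: ẑ×o_n = [0.3380, 0.2024, -0.0000], ω = ẑ
J2: z=[0.3090, 0.9511, 0.0000] o=[0.3709, -0.1205, 0.5000] → [0.7089, -0.2303, 0.0930, 0.3090, 0.9511, 0.0000]
J3: z=[0.3090, 0.9511, 0.0000] o=[0.3569, 0.4518, 0.6773] → [0.5403, -0.1756, -0.0971, 0.3090, 0.9511, 0.0000]
J4: z=[0.0166, -0.0054, -0.9998] o=[0.6327, 0.7828, 0.6801] → [-1.1237, 0.4208, -0.0209, 0.0166, -0.0054, -0.9998]
J5: z=[0.7659, -0.6427, 0.0162] o=[0.1699, 0.2312, 0.6754] → [-0.3572, -0.4360, -0.4151, 0.7659, -0.6427, 0.0162]
V = J·q̇ = [0.8810, 0.2416, 0.3544, -0.6866, 0.5796, 0.6425]

0.8810 0.2416 0.3544 -0.6866 0.5796 0.6425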